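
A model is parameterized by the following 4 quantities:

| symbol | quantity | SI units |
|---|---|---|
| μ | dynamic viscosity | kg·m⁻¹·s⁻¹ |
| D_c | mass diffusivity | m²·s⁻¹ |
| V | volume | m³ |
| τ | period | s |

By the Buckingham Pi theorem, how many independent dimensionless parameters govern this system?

There are 4 variables and 3 base dimensions (M, L, T).
The dimension matrix has rank 3.
Independent dimensionless groups: 4 − 3 = 1.

1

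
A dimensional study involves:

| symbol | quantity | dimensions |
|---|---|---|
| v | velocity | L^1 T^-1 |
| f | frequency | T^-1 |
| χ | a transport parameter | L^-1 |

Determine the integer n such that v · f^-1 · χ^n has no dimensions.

Balance the L exponent: (-1)·n from χ, plus (1) − (0) = 1 from the rest, must sum to zero.
−n + 1 = 0, so n = 1.

1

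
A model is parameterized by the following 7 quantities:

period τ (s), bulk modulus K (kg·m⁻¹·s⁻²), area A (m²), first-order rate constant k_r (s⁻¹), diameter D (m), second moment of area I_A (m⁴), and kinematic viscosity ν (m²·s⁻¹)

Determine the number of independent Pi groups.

There are 7 variables and 3 base dimensions (M, L, T).
The dimension matrix has rank 3.
Independent dimensionless groups: 7 − 3 = 4.

4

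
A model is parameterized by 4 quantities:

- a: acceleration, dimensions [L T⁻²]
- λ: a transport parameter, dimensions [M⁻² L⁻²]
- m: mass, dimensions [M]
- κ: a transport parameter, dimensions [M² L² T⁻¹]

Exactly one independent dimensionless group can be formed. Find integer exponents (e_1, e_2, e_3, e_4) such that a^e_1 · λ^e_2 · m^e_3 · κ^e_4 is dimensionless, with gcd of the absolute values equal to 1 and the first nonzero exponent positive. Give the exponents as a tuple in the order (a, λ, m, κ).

(2, -3, 2, -4)

M: e_1·(0) + e_2·(-2) + e_3·(1) + e_4·(2) = 0
L: e_1·(1) + e_2·(-2) + e_3·(0) + e_4·(2) = 0
T: e_1·(-2) + e_2·(0) + e_3·(0) + e_4·(-1) = 0
Solving this homogeneous linear system for the smallest-integer solution (first nonzero entry positive) gives (2, -3, 2, -4).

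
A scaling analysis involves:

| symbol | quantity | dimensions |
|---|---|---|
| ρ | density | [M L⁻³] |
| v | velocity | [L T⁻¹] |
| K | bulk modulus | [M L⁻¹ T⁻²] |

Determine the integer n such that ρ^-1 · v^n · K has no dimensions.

Balance the L exponent: (1)·n from v, plus −(-3) + (-1) = 2 from the rest, must sum to zero.
n + 2 = 0, so n = -2.

-2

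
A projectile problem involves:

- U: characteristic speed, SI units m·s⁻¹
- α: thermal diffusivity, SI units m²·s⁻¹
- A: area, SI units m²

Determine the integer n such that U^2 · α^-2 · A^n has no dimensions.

Balance the L exponent: (2)·n from A, plus 2·(1) − 2·(2) = -2 from the rest, must sum to zero.
2n − 2 = 0, so n = 1.

1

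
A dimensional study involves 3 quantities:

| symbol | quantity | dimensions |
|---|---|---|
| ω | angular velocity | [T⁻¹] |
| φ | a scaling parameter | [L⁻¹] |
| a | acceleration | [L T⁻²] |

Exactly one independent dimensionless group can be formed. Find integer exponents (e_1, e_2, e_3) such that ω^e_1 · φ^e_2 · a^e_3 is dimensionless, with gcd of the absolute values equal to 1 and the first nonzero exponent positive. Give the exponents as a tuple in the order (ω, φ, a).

(2, -1, -1)

L: e_1·(0) + e_2·(-1) + e_3·(1) = 0
T: e_1·(-1) + e_2·(0) + e_3·(-2) = 0
Solving this homogeneous linear system for the smallest-integer solution (first nonzero entry positive) gives (2, -1, -1).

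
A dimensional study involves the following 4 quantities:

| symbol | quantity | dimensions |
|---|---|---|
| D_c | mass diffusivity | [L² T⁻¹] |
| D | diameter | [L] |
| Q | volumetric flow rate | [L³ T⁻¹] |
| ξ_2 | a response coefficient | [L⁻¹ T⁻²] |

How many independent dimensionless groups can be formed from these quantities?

There are 4 variables and 2 base dimensions (L, T).
The dimension matrix has rank 2.
Independent dimensionless groups: 4 − 2 = 2.

2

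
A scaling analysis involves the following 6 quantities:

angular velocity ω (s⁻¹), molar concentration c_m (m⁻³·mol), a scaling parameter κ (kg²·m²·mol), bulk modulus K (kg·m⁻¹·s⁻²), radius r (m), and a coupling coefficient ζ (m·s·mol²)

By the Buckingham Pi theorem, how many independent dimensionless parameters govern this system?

2

There are 6 variables and 4 base dimensions (M, L, T, N).
The dimension matrix has rank 4.
Independent dimensionless groups: 6 − 4 = 2.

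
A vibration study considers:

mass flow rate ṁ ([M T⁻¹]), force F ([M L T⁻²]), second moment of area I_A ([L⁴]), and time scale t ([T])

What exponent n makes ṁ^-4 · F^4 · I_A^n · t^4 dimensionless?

Balance the L exponent: (4)·n from I_A, plus −4·(0) + 4·(1) + 4·(0) = 4 from the rest, must sum to zero.
4n + 4 = 0, so n = -1.

-1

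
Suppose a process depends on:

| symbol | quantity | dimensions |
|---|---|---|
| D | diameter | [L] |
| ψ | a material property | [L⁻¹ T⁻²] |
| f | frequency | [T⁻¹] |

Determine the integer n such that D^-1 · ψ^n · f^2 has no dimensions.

-1

Balance the L exponent: (-1)·n from ψ, plus −(1) + 2·(0) = -1 from the rest, must sum to zero.
−n − 1 = 0, so n = -1.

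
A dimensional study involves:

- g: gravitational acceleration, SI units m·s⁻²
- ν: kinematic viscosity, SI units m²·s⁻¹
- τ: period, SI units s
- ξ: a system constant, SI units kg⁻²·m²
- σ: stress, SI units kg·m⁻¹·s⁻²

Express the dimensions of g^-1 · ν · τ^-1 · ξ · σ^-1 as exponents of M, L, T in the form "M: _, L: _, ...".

Collect each base-dimension exponent across the product:
  M: −(0) + (0) − (0) + (-2) − (1) = -3
  L: −(1) + (2) − (0) + (2) − (-1) = 4
  T: −(-2) + (-1) − (1) + (0) − (-2) = 2
So the dimensions are [M⁻³ L⁴ T²].

M: -3, L: 4, T: 2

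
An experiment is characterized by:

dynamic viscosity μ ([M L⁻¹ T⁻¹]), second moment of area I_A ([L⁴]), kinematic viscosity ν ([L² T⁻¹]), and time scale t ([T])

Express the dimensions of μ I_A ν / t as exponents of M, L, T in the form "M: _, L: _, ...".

M: 1, L: 5, T: -3

Collect each base-dimension exponent across the product:
  M: (1) + (0) + (0) − (0) = 1
  L: (-1) + (4) + (2) − (0) = 5
  T: (-1) + (0) + (-1) − (1) = -3
So the dimensions are [M L⁵ T⁻³].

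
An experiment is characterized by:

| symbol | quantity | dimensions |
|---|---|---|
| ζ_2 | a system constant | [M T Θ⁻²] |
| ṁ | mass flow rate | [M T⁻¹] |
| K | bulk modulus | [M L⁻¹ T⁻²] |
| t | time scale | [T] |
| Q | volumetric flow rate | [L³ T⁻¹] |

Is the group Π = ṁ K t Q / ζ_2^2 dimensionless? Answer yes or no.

no

Sum the exponent of each base dimension across the product:
  M: −2·[ζ_2]_M + [ṁ]_M + [K]_M + [t]_M + [Q]_M = −2·(1) + (1) + (1) + (0) + (0) = 0
  L: −2·[ζ_2]_L + [ṁ]_L + [K]_L + [t]_L + [Q]_L = −2·(0) + (0) + (-1) + (0) + (3) = 2
  T: −2·[ζ_2]_T + [ṁ]_T + [K]_T + [t]_T + [Q]_T = −2·(1) + (-1) + (-2) + (1) + (-1) = -5
  Θ: −2·[ζ_2]_Θ + [ṁ]_Θ + [K]_Θ + [t]_Θ + [Q]_Θ = −2·(-2) + (0) + (0) + (0) + (0) = 4
Net dimensions [L² T⁻⁵ Θ⁴] ≠ [1] — not dimensionless.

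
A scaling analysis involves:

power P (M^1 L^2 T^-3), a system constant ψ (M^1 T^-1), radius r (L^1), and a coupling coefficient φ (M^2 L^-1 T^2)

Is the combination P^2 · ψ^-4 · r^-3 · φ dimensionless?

yes

Sum the exponent of each base dimension across the product:
  M: 2·[P]_M − 4·[ψ]_M − 3·[r]_M + [φ]_M = 2·(1) − 4·(1) − 3·(0) + (2) = 0
  L: 2·[P]_L − 4·[ψ]_L − 3·[r]_L + [φ]_L = 2·(2) − 4·(0) − 3·(1) + (-1) = 0
  T: 2·[P]_T − 4·[ψ]_T − 3·[r]_T + [φ]_T = 2·(-3) − 4·(-1) − 3·(0) + (2) = 0
All base exponents vanish — dimensionless.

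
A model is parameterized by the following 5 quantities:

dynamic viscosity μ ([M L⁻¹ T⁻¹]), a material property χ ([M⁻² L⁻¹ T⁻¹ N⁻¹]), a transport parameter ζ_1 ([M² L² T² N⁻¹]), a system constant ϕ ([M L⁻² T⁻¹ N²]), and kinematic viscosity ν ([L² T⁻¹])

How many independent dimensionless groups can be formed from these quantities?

There are 5 variables and 4 base dimensions (M, L, T, N).
The dimension matrix has rank 4.
Independent dimensionless groups: 5 − 4 = 1.

1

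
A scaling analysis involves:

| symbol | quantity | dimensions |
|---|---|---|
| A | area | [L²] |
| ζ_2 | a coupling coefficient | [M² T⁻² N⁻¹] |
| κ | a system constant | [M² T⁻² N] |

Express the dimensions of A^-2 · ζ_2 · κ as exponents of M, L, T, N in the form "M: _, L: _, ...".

Collect each base-dimension exponent across the product:
  M: −2·(0) + (2) + (2) = 4
  L: −2·(2) + (0) + (0) = -4
  T: −2·(0) + (-2) + (-2) = -4
  N: −2·(0) + (-1) + (1) = 0
So the dimensions are [M⁴ L⁻⁴ T⁻⁴].

M: 4, L: -4, T: -4, N: 0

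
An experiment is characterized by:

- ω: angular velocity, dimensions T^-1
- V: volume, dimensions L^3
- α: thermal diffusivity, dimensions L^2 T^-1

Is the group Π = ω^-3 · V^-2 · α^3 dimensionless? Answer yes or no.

yes

Sum the exponent of each base dimension across the product:
  M: −3·[ω]_M − 2·[V]_M + 3·[α]_M = −3·(0) − 2·(0) + 3·(0) = 0
  L: −3·[ω]_L − 2·[V]_L + 3·[α]_L = −3·(0) − 2·(3) + 3·(2) = 0
  T: −3·[ω]_T − 2·[V]_T + 3·[α]_T = −3·(-1) − 2·(0) + 3·(-1) = 0
All base exponents vanish — dimensionless.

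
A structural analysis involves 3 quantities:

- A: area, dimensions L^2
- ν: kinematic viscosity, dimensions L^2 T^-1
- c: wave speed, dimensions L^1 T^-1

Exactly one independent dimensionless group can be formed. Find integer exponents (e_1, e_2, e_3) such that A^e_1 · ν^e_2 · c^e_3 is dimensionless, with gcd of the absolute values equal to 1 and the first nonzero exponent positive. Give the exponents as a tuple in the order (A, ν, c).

L: e_1·(2) + e_2·(2) + e_3·(1) = 0
T: e_1·(0) + e_2·(-1) + e_3·(-1) = 0
Solving this homogeneous linear system for the smallest-integer solution (first nonzero entry positive) gives (1, -2, 2).

(1, -2, 2)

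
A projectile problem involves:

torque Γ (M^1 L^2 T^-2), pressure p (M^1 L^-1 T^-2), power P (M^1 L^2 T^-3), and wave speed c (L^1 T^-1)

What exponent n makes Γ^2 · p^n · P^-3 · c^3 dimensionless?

Balance the M exponent: (1)·n from p, plus 2·(1) − 3·(1) + 3·(0) = -1 from the rest, must sum to zero.
n − 1 = 0, so n = 1.

1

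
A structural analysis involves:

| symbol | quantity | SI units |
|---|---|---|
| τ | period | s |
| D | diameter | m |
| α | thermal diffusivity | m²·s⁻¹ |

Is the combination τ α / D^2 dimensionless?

yes

Sum the exponent of each base dimension across the product:
  M: [τ]_M − 2·[D]_M + [α]_M = (0) − 2·(0) + (0) = 0
  L: [τ]_L − 2·[D]_L + [α]_L = (0) − 2·(1) + (2) = 0
  T: [τ]_T − 2·[D]_T + [α]_T = (1) − 2·(0) + (-1) = 0
All base exponents vanish — dimensionless.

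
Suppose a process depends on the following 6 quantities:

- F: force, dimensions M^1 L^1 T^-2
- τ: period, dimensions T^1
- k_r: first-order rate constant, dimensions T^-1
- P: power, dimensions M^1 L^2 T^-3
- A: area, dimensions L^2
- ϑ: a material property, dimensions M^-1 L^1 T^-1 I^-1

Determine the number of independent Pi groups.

2

There are 6 variables and 4 base dimensions (M, L, T, I).
The dimension matrix has rank 4.
Independent dimensionless groups: 6 − 4 = 2.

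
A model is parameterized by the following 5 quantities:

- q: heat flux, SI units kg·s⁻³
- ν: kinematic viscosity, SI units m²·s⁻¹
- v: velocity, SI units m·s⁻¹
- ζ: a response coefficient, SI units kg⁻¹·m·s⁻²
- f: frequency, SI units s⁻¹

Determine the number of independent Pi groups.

There are 5 variables and 3 base dimensions (M, L, T).
The dimension matrix has rank 3.
Independent dimensionless groups: 5 − 3 = 2.

2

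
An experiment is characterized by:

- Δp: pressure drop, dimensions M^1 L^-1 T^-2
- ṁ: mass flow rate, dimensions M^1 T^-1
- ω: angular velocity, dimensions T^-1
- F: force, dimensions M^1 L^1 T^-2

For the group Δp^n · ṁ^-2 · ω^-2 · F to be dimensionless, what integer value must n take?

1

Balance the M exponent: (1)·n from Δp, plus −2·(1) − 2·(0) + (1) = -1 from the rest, must sum to zero.
n − 1 = 0, so n = 1.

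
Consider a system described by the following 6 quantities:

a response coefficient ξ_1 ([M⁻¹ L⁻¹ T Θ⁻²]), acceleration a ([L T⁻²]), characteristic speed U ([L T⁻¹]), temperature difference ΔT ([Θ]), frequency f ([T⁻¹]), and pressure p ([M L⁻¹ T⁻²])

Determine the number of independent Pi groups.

2

There are 6 variables and 4 base dimensions (M, L, T, Θ).
The dimension matrix has rank 4.
Independent dimensionless groups: 6 − 4 = 2.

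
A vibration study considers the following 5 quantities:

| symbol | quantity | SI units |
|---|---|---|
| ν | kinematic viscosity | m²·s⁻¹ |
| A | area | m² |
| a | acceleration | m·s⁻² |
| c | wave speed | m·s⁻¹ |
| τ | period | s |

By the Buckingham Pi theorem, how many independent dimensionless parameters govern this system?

There are 5 variables and 2 base dimensions (L, T).
The dimension matrix has rank 2.
Independent dimensionless groups: 5 − 2 = 3.

3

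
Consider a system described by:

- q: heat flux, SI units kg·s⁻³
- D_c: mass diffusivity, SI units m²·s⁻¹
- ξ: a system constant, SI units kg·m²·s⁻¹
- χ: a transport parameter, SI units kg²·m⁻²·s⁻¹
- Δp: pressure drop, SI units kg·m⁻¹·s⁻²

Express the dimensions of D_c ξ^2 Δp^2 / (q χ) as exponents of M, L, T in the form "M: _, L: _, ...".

Collect each base-dimension exponent across the product:
  M: −(1) + (0) + 2·(1) − (2) + 2·(1) = 1
  L: −(0) + (2) + 2·(2) − (-2) + 2·(-1) = 6
  T: −(-3) + (-1) + 2·(-1) − (-1) + 2·(-2) = -3
So the dimensions are [M L⁶ T⁻³].

M: 1, L: 6, T: -3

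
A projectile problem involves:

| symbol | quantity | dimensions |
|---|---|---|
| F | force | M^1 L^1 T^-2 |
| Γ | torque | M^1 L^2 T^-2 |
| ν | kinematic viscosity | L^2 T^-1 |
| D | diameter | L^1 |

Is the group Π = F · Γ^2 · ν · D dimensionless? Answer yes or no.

Sum the exponent of each base dimension across the product:
  M: [F]_M + 2·[Γ]_M + [ν]_M + [D]_M = (1) + 2·(1) + (0) + (0) = 3
  L: [F]_L + 2·[Γ]_L + [ν]_L + [D]_L = (1) + 2·(2) + (2) + (1) = 8
  T: [F]_T + 2·[Γ]_T + [ν]_T + [D]_T = (-2) + 2·(-2) + (-1) + (0) = -7
Net dimensions [M³ L⁸ T⁻⁷] ≠ [1] — not dimensionless.

no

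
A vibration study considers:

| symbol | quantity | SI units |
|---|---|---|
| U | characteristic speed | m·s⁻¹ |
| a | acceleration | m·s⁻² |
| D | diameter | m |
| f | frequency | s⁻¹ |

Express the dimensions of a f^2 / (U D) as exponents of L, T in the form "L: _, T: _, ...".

L: -1, T: -3

Collect each base-dimension exponent across the product:
  L: −(1) + (1) − (1) + 2·(0) = -1
  T: −(-1) + (-2) − (0) + 2·(-1) = -3
So the dimensions are [L⁻¹ T⁻³].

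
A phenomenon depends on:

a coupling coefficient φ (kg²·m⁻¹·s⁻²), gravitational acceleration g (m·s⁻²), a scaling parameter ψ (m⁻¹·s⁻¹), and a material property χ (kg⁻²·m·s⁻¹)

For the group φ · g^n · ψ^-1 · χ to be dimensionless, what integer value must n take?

Balance the L exponent: (1)·n from g, plus (-1) − (-1) + (1) = 1 from the rest, must sum to zero.
n + 1 = 0, so n = -1.

-1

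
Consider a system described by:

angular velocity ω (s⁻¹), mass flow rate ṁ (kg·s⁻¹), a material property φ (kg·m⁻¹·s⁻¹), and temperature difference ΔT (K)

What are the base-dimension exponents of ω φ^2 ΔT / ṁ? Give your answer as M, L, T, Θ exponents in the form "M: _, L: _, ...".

M: 1, L: -2, T: -2, Θ: 1

Collect each base-dimension exponent across the product:
  M: (0) − (1) + 2·(1) + (0) = 1
  L: (0) − (0) + 2·(-1) + (0) = -2
  T: (-1) − (-1) + 2·(-1) + (0) = -2
  Θ: (0) − (0) + 2·(0) + (1) = 1
So the dimensions are [M L⁻² T⁻² Θ].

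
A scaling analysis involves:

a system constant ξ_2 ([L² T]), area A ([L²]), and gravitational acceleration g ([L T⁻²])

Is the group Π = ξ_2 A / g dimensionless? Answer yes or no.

no

Sum the exponent of each base dimension across the product:
  L: [ξ_2]_L + [A]_L − [g]_L = (2) + (2) − (1) = 3
  T: [ξ_2]_T + [A]_T − [g]_T = (1) + (0) − (-2) = 3
Net dimensions [L³ T³] ≠ [1] — not dimensionless.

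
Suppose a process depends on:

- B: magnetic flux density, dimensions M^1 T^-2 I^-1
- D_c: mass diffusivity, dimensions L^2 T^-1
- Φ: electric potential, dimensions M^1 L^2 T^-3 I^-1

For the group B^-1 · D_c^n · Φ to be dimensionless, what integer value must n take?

-1

Balance the L exponent: (2)·n from D_c, plus −(0) + (2) = 2 from the rest, must sum to zero.
2n + 2 = 0, so n = -1.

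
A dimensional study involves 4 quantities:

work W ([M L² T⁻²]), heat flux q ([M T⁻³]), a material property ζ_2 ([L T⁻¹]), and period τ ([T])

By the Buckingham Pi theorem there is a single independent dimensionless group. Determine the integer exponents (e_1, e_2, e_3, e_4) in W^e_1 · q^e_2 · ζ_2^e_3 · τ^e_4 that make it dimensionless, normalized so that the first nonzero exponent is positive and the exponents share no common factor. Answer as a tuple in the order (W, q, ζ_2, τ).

M: e_1·(1) + e_2·(1) + e_3·(0) + e_4·(0) = 0
L: e_1·(2) + e_2·(0) + e_3·(1) + e_4·(0) = 0
T: e_1·(-2) + e_2·(-3) + e_3·(-1) + e_4·(1) = 0
Solving this homogeneous linear system for the smallest-integer solution (first nonzero entry positive) gives (1, -1, -2, -3).

(1, -1, -2, -3)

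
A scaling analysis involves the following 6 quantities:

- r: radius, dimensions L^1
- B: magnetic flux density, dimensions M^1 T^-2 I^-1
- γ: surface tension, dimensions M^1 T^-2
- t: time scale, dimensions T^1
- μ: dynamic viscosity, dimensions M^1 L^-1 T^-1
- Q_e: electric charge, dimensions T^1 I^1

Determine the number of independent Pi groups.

2

There are 6 variables and 4 base dimensions (M, L, T, I).
The dimension matrix has rank 4.
Independent dimensionless groups: 6 − 4 = 2.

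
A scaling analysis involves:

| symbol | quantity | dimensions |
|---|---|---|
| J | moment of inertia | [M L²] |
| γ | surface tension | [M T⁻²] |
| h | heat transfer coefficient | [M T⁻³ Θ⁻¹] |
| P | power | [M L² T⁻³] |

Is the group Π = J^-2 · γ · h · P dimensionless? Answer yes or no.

no

Sum the exponent of each base dimension across the product:
  M: −2·[J]_M + [γ]_M + [h]_M + [P]_M = −2·(1) + (1) + (1) + (1) = 1
  L: −2·[J]_L + [γ]_L + [h]_L + [P]_L = −2·(2) + (0) + (0) + (2) = -2
  T: −2·[J]_T + [γ]_T + [h]_T + [P]_T = −2·(0) + (-2) + (-3) + (-3) = -8
  Θ: −2·[J]_Θ + [γ]_Θ + [h]_Θ + [P]_Θ = −2·(0) + (0) + (-1) + (0) = -1
Net dimensions [M L⁻² T⁻⁸ Θ⁻¹] ≠ [1] — not dimensionless.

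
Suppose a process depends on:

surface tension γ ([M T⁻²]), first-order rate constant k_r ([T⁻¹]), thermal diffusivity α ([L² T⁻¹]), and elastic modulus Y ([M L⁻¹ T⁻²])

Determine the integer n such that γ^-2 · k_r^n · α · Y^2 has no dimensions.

Balance the T exponent: (-1)·n from k_r, plus −2·(-2) + (-1) + 2·(-2) = -1 from the rest, must sum to zero.
−n − 1 = 0, so n = -1.

-1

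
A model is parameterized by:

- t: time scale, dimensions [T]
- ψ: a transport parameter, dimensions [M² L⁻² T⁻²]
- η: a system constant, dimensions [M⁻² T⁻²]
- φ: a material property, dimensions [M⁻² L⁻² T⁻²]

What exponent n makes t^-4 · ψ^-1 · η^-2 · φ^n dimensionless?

Balance the M exponent: (-2)·n from φ, plus −4·(0) − (2) − 2·(-2) = 2 from the rest, must sum to zero.
-2n + 2 = 0, so n = 1.

1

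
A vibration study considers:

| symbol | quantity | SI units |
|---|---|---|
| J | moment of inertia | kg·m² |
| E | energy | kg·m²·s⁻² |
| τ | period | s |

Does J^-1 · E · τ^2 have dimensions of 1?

Sum the exponent of each base dimension across the product:
  M: −[J]_M + [E]_M + 2·[τ]_M = −(1) + (1) + 2·(0) = 0
  L: −[J]_L + [E]_L + 2·[τ]_L = −(2) + (2) + 2·(0) = 0
  T: −[J]_T + [E]_T + 2·[τ]_T = −(0) + (-2) + 2·(1) = 0
All base exponents vanish — dimensionless.

yes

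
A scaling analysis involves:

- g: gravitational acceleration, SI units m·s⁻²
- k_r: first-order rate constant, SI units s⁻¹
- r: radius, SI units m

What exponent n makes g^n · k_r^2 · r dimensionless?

Balance the L exponent: (1)·n from g, plus 2·(0) + (1) = 1 from the rest, must sum to zero.
n + 1 = 0, so n = -1.

-1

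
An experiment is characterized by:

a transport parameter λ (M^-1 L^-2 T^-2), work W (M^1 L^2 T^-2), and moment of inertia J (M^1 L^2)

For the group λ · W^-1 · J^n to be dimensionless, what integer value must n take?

2

Balance the M exponent: (1)·n from J, plus (-1) − (1) = -2 from the rest, must sum to zero.
n − 2 = 0, so n = 2.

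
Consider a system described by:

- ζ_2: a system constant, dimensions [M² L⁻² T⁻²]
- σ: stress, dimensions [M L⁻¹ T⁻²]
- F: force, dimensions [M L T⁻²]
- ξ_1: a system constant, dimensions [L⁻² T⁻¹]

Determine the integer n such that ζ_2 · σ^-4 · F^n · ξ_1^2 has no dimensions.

Balance the M exponent: (1)·n from F, plus (2) − 4·(1) + 2·(0) = -2 from the rest, must sum to zero.
n − 2 = 0, so n = 2.

2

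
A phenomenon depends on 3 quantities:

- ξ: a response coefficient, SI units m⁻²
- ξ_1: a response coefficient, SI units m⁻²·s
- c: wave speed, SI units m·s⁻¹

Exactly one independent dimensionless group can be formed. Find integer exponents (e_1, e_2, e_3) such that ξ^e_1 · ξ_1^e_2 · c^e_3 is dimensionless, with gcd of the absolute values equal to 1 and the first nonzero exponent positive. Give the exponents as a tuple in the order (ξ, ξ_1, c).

(1, -2, -2)

L: e_1·(-2) + e_2·(-2) + e_3·(1) = 0
T: e_1·(0) + e_2·(1) + e_3·(-1) = 0
Solving this homogeneous linear system for the smallest-integer solution (first nonzero entry positive) gives (1, -2, -2).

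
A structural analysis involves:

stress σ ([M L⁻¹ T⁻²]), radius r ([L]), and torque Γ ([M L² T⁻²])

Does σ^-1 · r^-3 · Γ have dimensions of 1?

Sum the exponent of each base dimension across the product:
  M: −[σ]_M − 3·[r]_M + [Γ]_M = −(1) − 3·(0) + (1) = 0
  L: −[σ]_L − 3·[r]_L + [Γ]_L = −(-1) − 3·(1) + (2) = 0
  T: −[σ]_T − 3·[r]_T + [Γ]_T = −(-2) − 3·(0) + (-2) = 0
All base exponents vanish — dimensionless.

yes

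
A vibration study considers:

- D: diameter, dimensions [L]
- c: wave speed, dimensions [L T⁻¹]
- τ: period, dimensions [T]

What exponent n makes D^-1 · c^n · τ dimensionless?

Balance the L exponent: (1)·n from c, plus −(1) + (0) = -1 from the rest, must sum to zero.
n − 1 = 0, so n = 1.

1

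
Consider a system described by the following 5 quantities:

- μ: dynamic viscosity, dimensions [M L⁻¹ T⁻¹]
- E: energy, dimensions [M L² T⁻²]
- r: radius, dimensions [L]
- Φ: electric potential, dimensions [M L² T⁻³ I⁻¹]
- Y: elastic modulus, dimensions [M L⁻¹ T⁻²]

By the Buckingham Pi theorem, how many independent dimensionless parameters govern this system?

There are 5 variables and 4 base dimensions (M, L, T, I).
The dimension matrix has rank 4.
Independent dimensionless groups: 5 − 4 = 1.

1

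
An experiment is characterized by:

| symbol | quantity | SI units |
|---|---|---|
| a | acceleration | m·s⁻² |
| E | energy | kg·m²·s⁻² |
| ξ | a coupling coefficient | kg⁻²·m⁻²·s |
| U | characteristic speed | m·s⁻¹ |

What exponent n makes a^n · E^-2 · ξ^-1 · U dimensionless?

Balance the L exponent: (1)·n from a, plus −2·(2) − (-2) + (1) = -1 from the rest, must sum to zero.
n − 1 = 0, so n = 1.

1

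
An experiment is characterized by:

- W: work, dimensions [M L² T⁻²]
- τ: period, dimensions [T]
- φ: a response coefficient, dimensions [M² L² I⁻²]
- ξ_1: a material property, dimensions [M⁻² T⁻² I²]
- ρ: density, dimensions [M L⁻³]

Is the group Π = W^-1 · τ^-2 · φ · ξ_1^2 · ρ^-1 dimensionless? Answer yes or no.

Sum the exponent of each base dimension across the product:
  M: −[W]_M − 2·[τ]_M + [φ]_M + 2·[ξ_1]_M − [ρ]_M = −(1) − 2·(0) + (2) + 2·(-2) − (1) = -4
  L: −[W]_L − 2·[τ]_L + [φ]_L + 2·[ξ_1]_L − [ρ]_L = −(2) − 2·(0) + (2) + 2·(0) − (-3) = 3
  T: −[W]_T − 2·[τ]_T + [φ]_T + 2·[ξ_1]_T − [ρ]_T = −(-2) − 2·(1) + (0) + 2·(-2) − (0) = -4
  I: −[W]_I − 2·[τ]_I + [φ]_I + 2·[ξ_1]_I − [ρ]_I = −(0) − 2·(0) + (-2) + 2·(2) − (0) = 2
Net dimensions [M⁻⁴ L³ T⁻⁴ I²] ≠ [1] — not dimensionless.

no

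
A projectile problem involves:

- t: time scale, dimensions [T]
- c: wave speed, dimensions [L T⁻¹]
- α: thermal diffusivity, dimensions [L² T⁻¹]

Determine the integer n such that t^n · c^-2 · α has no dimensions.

Balance the T exponent: (1)·n from t, plus −2·(-1) + (-1) = 1 from the rest, must sum to zero.
n + 1 = 0, so n = -1.

-1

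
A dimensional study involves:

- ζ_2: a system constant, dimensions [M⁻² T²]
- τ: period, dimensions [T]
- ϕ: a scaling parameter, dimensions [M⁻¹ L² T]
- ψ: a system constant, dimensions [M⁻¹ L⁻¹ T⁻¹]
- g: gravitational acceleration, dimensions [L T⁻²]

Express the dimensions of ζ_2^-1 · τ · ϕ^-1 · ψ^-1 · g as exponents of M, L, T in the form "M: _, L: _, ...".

Collect each base-dimension exponent across the product:
  M: −(-2) + (0) − (-1) − (-1) + (0) = 4
  L: −(0) + (0) − (2) − (-1) + (1) = 0
  T: −(2) + (1) − (1) − (-1) + (-2) = -3
So the dimensions are [M⁴ T⁻³].

M: 4, L: 0, T: -3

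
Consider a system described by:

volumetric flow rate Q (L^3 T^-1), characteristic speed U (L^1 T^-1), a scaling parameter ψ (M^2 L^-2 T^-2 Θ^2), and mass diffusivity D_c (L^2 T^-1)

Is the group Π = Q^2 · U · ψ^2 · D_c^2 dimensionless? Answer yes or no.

Sum the exponent of each base dimension across the product:
  M: 2·[Q]_M + [U]_M + 2·[ψ]_M + 2·[D_c]_M = 2·(0) + (0) + 2·(2) + 2·(0) = 4
  L: 2·[Q]_L + [U]_L + 2·[ψ]_L + 2·[D_c]_L = 2·(3) + (1) + 2·(-2) + 2·(2) = 7
  T: 2·[Q]_T + [U]_T + 2·[ψ]_T + 2·[D_c]_T = 2·(-1) + (-1) + 2·(-2) + 2·(-1) = -9
  Θ: 2·[Q]_Θ + [U]_Θ + 2·[ψ]_Θ + 2·[D_c]_Θ = 2·(0) + (0) + 2·(2) + 2·(0) = 4
Net dimensions [M⁴ L⁷ T⁻⁹ Θ⁴] ≠ [1] — not dimensionless.

no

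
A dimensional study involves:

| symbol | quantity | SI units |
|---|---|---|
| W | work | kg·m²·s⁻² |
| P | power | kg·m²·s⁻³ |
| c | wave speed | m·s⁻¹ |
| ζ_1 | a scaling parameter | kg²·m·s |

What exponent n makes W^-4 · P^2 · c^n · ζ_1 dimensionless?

3

Balance the L exponent: (1)·n from c, plus −4·(2) + 2·(2) + (1) = -3 from the rest, must sum to zero.
n − 3 = 0, so n = 3.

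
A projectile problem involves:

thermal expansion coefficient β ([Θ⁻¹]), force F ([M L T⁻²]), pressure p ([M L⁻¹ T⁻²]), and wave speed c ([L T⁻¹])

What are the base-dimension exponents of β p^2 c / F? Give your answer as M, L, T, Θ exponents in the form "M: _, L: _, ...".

Collect each base-dimension exponent across the product:
  M: (0) − (1) + 2·(1) + (0) = 1
  L: (0) − (1) + 2·(-1) + (1) = -2
  T: (0) − (-2) + 2·(-2) + (-1) = -3
  Θ: (-1) − (0) + 2·(0) + (0) = -1
So the dimensions are [M L⁻² T⁻³ Θ⁻¹].

M: 1, L: -2, T: -3, Θ: -1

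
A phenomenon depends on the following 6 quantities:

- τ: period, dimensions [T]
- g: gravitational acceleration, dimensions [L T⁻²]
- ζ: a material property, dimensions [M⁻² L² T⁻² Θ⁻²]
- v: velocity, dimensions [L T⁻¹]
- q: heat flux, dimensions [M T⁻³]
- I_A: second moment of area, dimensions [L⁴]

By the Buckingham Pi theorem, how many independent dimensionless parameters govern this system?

2

There are 6 variables and 4 base dimensions (M, L, T, Θ).
The dimension matrix has rank 4.
Independent dimensionless groups: 6 − 4 = 2.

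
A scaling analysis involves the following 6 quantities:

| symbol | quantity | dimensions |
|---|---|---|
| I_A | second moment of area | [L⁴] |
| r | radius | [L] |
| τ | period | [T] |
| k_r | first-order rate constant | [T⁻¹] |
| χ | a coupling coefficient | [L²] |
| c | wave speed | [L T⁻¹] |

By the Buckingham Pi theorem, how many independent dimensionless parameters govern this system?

There are 6 variables and 2 base dimensions (L, T).
The dimension matrix has rank 2.
Independent dimensionless groups: 6 − 2 = 4.

4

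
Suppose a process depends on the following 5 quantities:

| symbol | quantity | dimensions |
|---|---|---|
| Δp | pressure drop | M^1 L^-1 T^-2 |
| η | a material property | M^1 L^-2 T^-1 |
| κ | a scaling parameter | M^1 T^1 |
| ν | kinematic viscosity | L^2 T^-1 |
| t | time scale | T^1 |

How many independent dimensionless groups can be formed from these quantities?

2

There are 5 variables and 3 base dimensions (M, L, T).
The dimension matrix has rank 3.
Independent dimensionless groups: 5 − 3 = 2.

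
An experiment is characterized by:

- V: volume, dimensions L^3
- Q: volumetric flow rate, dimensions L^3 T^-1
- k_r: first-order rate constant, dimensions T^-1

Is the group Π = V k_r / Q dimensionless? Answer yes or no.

Sum the exponent of each base dimension across the product:
  M: [V]_M − [Q]_M + [k_r]_M = (0) − (0) + (0) = 0
  L: [V]_L − [Q]_L + [k_r]_L = (3) − (3) + (0) = 0
  T: [V]_T − [Q]_T + [k_r]_T = (0) − (-1) + (-1) = 0
All base exponents vanish — dimensionless.

yes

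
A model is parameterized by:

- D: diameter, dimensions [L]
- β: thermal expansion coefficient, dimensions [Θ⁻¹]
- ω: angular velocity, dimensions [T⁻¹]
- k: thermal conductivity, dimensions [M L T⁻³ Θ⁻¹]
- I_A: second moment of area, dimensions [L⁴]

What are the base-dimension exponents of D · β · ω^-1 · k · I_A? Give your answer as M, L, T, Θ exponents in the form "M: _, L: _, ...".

Collect each base-dimension exponent across the product:
  M: (0) + (0) − (0) + (1) + (0) = 1
  L: (1) + (0) − (0) + (1) + (4) = 6
  T: (0) + (0) − (-1) + (-3) + (0) = -2
  Θ: (0) + (-1) − (0) + (-1) + (0) = -2
So the dimensions are [M L⁶ T⁻² Θ⁻²].

M: 1, L: 6, T: -2, Θ: -2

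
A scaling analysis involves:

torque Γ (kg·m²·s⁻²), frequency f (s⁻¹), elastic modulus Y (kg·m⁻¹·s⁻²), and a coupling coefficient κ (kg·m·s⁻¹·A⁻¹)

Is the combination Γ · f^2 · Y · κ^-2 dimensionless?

Sum the exponent of each base dimension across the product:
  M: [Γ]_M + 2·[f]_M + [Y]_M − 2·[κ]_M = (1) + 2·(0) + (1) − 2·(1) = 0
  L: [Γ]_L + 2·[f]_L + [Y]_L − 2·[κ]_L = (2) + 2·(0) + (-1) − 2·(1) = -1
  T: [Γ]_T + 2·[f]_T + [Y]_T − 2·[κ]_T = (-2) + 2·(-1) + (-2) − 2·(-1) = -4
  I: [Γ]_I + 2·[f]_I + [Y]_I − 2·[κ]_I = (0) + 2·(0) + (0) − 2·(-1) = 2
Net dimensions [L⁻¹ T⁻⁴ I²] ≠ [1] — not dimensionless.

no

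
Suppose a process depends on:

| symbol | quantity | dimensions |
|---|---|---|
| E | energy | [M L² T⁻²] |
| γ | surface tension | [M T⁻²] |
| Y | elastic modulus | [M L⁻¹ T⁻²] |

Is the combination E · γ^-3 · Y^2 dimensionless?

yes

Sum the exponent of each base dimension across the product:
  M: [E]_M − 3·[γ]_M + 2·[Y]_M = (1) − 3·(1) + 2·(1) = 0
  L: [E]_L − 3·[γ]_L + 2·[Y]_L = (2) − 3·(0) + 2·(-1) = 0
  T: [E]_T − 3·[γ]_T + 2·[Y]_T = (-2) − 3·(-2) + 2·(-2) = 0
All base exponents vanish — dimensionless.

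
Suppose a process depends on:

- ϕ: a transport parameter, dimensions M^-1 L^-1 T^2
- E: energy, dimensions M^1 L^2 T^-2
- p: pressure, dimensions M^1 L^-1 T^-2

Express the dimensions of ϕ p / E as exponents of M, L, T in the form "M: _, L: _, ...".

Collect each base-dimension exponent across the product:
  M: (-1) − (1) + (1) = -1
  L: (-1) − (2) + (-1) = -4
  T: (2) − (-2) + (-2) = 2
So the dimensions are [M⁻¹ L⁻⁴ T²].

M: -1, L: -4, T: 2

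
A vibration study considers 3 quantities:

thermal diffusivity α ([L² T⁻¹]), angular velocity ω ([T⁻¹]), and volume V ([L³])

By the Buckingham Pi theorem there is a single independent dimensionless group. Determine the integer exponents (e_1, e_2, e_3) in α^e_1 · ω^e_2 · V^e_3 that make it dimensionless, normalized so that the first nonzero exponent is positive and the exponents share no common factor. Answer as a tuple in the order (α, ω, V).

L: e_1·(2) + e_2·(0) + e_3·(3) = 0
T: e_1·(-1) + e_2·(-1) + e_3·(0) = 0
Solving this homogeneous linear system for the smallest-integer solution (first nonzero entry positive) gives (3, -3, -2).

(3, -3, -2)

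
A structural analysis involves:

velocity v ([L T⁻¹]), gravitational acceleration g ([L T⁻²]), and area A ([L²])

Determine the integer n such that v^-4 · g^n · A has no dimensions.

2

Balance the L exponent: (1)·n from g, plus −4·(1) + (2) = -2 from the rest, must sum to zero.
n − 2 = 0, so n = 2.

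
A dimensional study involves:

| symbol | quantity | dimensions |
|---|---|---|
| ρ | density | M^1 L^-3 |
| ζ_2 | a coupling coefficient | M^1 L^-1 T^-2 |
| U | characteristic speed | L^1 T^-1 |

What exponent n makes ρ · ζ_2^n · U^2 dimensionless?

Balance the M exponent: (1)·n from ζ_2, plus (1) + 2·(0) = 1 from the rest, must sum to zero.
n + 1 = 0, so n = -1.

-1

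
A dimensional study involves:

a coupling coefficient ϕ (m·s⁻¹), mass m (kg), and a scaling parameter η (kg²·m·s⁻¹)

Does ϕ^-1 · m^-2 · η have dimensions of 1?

yes

Sum the exponent of each base dimension across the product:
  M: −[ϕ]_M − 2·[m]_M + [η]_M = −(0) − 2·(1) + (2) = 0
  L: −[ϕ]_L − 2·[m]_L + [η]_L = −(1) − 2·(0) + (1) = 0
  T: −[ϕ]_T − 2·[m]_T + [η]_T = −(-1) − 2·(0) + (-1) = 0
All base exponents vanish — dimensionless.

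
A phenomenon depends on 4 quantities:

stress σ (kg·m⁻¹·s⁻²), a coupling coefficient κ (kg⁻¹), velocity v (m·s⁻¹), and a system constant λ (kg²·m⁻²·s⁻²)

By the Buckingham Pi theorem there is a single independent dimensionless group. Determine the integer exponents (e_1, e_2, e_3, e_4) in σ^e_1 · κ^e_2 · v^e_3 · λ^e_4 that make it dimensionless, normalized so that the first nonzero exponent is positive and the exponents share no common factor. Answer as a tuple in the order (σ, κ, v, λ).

(4, -2, -2, -3)

M: e_1·(1) + e_2·(-1) + e_3·(0) + e_4·(2) = 0
L: e_1·(-1) + e_2·(0) + e_3·(1) + e_4·(-2) = 0
T: e_1·(-2) + e_2·(0) + e_3·(-1) + e_4·(-2) = 0
Solving this homogeneous linear system for the smallest-integer solution (first nonzero entry positive) gives (4, -2, -2, -3).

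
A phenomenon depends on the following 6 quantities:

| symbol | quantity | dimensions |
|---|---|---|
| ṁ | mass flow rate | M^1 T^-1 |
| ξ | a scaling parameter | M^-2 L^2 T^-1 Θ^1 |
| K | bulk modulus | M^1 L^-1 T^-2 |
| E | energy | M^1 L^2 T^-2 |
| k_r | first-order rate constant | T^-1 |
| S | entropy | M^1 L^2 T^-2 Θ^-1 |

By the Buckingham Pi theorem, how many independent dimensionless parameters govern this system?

2

There are 6 variables and 4 base dimensions (M, L, T, Θ).
The dimension matrix has rank 4.
Independent dimensionless groups: 6 − 4 = 2.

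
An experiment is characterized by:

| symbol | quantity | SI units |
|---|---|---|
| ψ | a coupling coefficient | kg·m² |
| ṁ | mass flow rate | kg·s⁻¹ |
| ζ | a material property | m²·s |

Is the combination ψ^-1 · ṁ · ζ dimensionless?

yes

Sum the exponent of each base dimension across the product:
  M: −[ψ]_M + [ṁ]_M + [ζ]_M = −(1) + (1) + (0) = 0
  L: −[ψ]_L + [ṁ]_L + [ζ]_L = −(2) + (0) + (2) = 0
  T: −[ψ]_T + [ṁ]_T + [ζ]_T = −(0) + (-1) + (1) = 0
All base exponents vanish — dimensionless.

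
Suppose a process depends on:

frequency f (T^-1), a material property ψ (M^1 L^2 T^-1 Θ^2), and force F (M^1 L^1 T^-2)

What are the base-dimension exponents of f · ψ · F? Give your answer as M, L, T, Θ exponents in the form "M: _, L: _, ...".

M: 2, L: 3, T: -4, Θ: 2

Collect each base-dimension exponent across the product:
  M: (0) + (1) + (1) = 2
  L: (0) + (2) + (1) = 3
  T: (-1) + (-1) + (-2) = -4
  Θ: (0) + (2) + (0) = 2
So the dimensions are [M² L³ T⁻⁴ Θ²].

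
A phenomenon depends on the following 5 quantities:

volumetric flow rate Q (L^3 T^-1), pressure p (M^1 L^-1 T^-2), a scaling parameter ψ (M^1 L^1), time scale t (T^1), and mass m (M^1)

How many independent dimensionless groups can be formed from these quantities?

There are 5 variables and 3 base dimensions (M, L, T).
The dimension matrix has rank 3.
Independent dimensionless groups: 5 − 3 = 2.

2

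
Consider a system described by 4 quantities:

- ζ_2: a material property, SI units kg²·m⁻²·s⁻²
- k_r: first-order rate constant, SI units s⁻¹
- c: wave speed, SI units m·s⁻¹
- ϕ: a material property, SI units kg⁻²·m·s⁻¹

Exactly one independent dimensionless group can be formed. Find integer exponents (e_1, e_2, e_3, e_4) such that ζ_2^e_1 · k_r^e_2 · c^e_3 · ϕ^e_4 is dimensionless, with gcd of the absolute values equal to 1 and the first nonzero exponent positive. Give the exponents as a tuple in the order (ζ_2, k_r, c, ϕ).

M: e_1·(2) + e_2·(0) + e_3·(0) + e_4·(-2) = 0
L: e_1·(-2) + e_2·(0) + e_3·(1) + e_4·(1) = 0
T: e_1·(-2) + e_2·(-1) + e_3·(-1) + e_4·(-1) = 0
Solving this homogeneous linear system for the smallest-integer solution (first nonzero entry positive) gives (1, -4, 1, 1).

(1, -4, 1, 1)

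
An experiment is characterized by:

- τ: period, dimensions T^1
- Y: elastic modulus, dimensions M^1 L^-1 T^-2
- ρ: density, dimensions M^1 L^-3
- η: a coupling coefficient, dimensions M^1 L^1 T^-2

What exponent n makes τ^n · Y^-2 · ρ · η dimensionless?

-2

Balance the T exponent: (1)·n from τ, plus −2·(-2) + (0) + (-2) = 2 from the rest, must sum to zero.
n + 2 = 0, so n = -2.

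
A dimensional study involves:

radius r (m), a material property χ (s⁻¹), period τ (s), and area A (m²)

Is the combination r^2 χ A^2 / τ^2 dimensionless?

Sum the exponent of each base dimension across the product:
  L: 2·[r]_L + [χ]_L − 2·[τ]_L + 2·[A]_L = 2·(1) + (0) − 2·(0) + 2·(2) = 6
  T: 2·[r]_T + [χ]_T − 2·[τ]_T + 2·[A]_T = 2·(0) + (-1) − 2·(1) + 2·(0) = -3
Net dimensions [L⁶ T⁻³] ≠ [1] — not dimensionless.

no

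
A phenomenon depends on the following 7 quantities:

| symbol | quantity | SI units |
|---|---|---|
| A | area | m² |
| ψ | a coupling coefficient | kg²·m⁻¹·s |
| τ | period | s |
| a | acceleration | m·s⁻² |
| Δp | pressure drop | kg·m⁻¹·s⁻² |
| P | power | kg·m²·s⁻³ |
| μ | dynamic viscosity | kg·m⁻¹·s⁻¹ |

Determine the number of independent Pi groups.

There are 7 variables and 3 base dimensions (M, L, T).
The dimension matrix has rank 3.
Independent dimensionless groups: 7 − 3 = 4.

4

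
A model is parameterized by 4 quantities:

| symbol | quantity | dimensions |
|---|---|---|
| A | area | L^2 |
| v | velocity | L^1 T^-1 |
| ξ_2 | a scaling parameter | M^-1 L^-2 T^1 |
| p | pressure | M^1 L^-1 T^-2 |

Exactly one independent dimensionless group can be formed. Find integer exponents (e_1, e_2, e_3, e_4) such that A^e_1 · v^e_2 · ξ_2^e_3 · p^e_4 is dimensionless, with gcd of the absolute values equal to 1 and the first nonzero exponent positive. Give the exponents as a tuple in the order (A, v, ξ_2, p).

M: e_1·(0) + e_2·(0) + e_3·(-1) + e_4·(1) = 0
L: e_1·(2) + e_2·(1) + e_3·(-2) + e_4·(-1) = 0
T: e_1·(0) + e_2·(-1) + e_3·(1) + e_4·(-2) = 0
Solving this homogeneous linear system for the smallest-integer solution (first nonzero entry positive) gives (2, -1, 1, 1).

(2, -1, 1, 1)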